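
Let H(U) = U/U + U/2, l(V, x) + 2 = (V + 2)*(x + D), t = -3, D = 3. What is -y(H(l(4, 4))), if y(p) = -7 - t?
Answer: 4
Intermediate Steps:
l(V, x) = -2 + (2 + V)*(3 + x) (l(V, x) = -2 + (V + 2)*(x + 3) = -2 + (2 + V)*(3 + x))
H(U) = 1 + U/2 (H(U) = 1 + U*(1/2) = 1 + U/2)
y(p) = -4 (y(p) = -7 - 1*(-3) = -7 + 3 = -4)
-y(H(l(4, 4))) = -1*(-4) = 4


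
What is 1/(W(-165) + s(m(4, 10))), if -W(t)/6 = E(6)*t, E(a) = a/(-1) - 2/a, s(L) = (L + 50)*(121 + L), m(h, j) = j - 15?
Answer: -1/1050 ≈ -0.00095238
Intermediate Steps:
m(h, j) = -15 + j
s(L) = (50 + L)*(121 + L)
E(a) = -a - 2/a (E(a) = a*(-1) - 2/a = -a - 2/a)
W(t) = 38*t (W(t) = -6*(-1*6 - 2/6)*t = -6*(-6 - 2*⅙)*t = -6*(-6 - ⅓)*t = -(-38)*t = 38*t)
1/(W(-165) + s(m(4, 10))) = 1/(38*(-165) + (6050 + (-15 + 10)² + 171*(-15 + 10))) = 1/(-6270 + (6050 + (-5)² + 171*(-5))) = 1/(-6270 + (6050 + 25 - 855)) = 1/(-6270 + 5220) = 1/(-1050) = -1/1050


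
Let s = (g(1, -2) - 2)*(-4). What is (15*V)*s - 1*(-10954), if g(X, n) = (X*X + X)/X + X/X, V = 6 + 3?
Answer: 10414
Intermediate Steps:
V = 9
g(X, n) = 1 + (X + X²)/X (g(X, n) = (X² + X)/X + 1 = (X + X²)/X + 1 = 1 + (X + X²)/X)
s = -4 (s = ((2 + 1) - 2)*(-4) = (3 - 2)*(-4) = 1*(-4) = -4)
(15*V)*s - 1*(-10954) = (15*9)*(-4) - 1*(-10954) = 135*(-4) + 10954 = -540 + 10954 = 10414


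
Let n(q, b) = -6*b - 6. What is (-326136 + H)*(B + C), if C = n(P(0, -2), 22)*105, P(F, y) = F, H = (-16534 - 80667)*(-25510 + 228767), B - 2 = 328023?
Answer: -6194545418948255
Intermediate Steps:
B = 328025 (B = 2 + 328023 = 328025)
H = -19756783657 (H = -97201*203257 = -19756783657)
n(q, b) = -6 - 6*b
C = -14490 (C = (-6 - 6*22)*105 = (-6 - 132)*105 = -138*105 = -14490)
(-326136 + H)*(B + C) = (-326136 - 19756783657)*(328025 - 14490) = -19757109793*313535 = -6194545418948255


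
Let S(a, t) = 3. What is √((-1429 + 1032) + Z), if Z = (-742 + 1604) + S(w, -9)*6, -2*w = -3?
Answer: √483 ≈ 21.977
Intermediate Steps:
w = 3/2 (w = -½*(-3) = 3/2 ≈ 1.5000)
Z = 880 (Z = (-742 + 1604) + 3*6 = 862 + 18 = 880)
√((-1429 + 1032) + Z) = √((-1429 + 1032) + 880) = √(-397 + 880) = √483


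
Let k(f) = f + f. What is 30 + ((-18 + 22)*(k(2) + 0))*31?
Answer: 526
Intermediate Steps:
k(f) = 2*f
30 + ((-18 + 22)*(k(2) + 0))*31 = 30 + ((-18 + 22)*(2*2 + 0))*31 = 30 + (4*(4 + 0))*31 = 30 + (4*4)*31 = 30 + 16*31 = 30 + 496 = 526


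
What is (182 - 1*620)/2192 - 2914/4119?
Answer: -4095805/4514424 ≈ -0.90727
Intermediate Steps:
(182 - 1*620)/2192 - 2914/4119 = (182 - 620)*(1/2192) - 2914*1/4119 = -438*1/2192 - 2914/4119 = -219/1096 - 2914/4119 = -4095805/4514424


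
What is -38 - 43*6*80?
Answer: -20678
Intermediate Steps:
-38 - 43*6*80 = -38 - 258*80 = -38 - 20640 = -20678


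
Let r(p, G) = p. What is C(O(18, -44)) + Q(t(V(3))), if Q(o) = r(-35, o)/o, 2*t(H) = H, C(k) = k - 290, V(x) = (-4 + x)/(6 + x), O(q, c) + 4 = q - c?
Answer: 398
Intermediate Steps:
O(q, c) = -4 + q - c (O(q, c) = -4 + (q - c) = -4 + q - c)
V(x) = (-4 + x)/(6 + x)
C(k) = -290 + k
t(H) = H/2
Q(o) = -35/o
C(O(18, -44)) + Q(t(V(3))) = (-290 + (-4 + 18 - 1*(-44))) - 35*2*(6 + 3)/(-4 + 3) = (-290 + (-4 + 18 + 44)) - 35/((-1/9)/2) = (-290 + 58) - 35/(((1/9)*(-1))/2) = -232 - 35/((1/2)*(-1/9)) = -232 - 35/(-1/18) = -232 - 35*(-18) = -232 + 630 = 398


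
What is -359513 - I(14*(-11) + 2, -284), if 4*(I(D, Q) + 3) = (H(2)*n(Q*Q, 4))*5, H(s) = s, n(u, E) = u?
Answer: -561150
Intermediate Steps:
I(D, Q) = -3 + 5*Q²/2 (I(D, Q) = -3 + ((2*(Q*Q))*5)/4 = -3 + ((2*Q²)*5)/4 = -3 + (10*Q²)/4 = -3 + 5*Q²/2)
-359513 - I(14*(-11) + 2, -284) = -359513 - (-3 + (5/2)*(-284)²) = -359513 - (-3 + (5/2)*80656) = -359513 - (-3 + 201640) = -359513 - 1*201637 = -359513 - 201637 = -561150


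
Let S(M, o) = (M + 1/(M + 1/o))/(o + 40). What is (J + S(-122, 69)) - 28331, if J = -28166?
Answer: -51834369084/917453 ≈ -56498.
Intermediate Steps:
S(M, o) = (M + 1/(M + 1/o))/(40 + o)
(J + S(-122, 69)) - 28331 = (-28166 + (-122 + 69 + 69*(-122)**2)/(40 + 69 - 122*69**2 + 40*(-122)*69)) - 28331 = (-28166 + (-122 + 69 + 69*14884)/(40 + 69 - 122*4761 - 336720)) - 28331 = (-28166 + (-122 + 69 + 1026996)/(40 + 69 - 580842 - 336720)) - 28331 = (-28166 + 1026943/(-917453)) - 28331 = (-28166 - 1/917453*1026943) - 28331 = (-28166 - 1026943/917453) - 28331 = -25842008141/917453 - 28331 = -51834369084/917453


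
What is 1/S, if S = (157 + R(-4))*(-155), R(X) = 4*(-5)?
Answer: -1/21235 ≈ -4.7092e-5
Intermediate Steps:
R(X) = -20
S = -21235 (S = (157 - 20)*(-155) = 137*(-155) = -21235)
1/S = 1/(-21235) = -1/21235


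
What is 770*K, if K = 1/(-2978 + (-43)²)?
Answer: -770/1129 ≈ -0.68202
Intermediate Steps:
K = -1/1129 (K = 1/(-2978 + 1849) = 1/(-1129) = -1/1129 ≈ -0.00088574)
770*K = 770*(-1/1129) = -770/1129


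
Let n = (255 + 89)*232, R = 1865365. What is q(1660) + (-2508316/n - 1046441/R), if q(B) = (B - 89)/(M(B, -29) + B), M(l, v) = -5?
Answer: -382398026028561/12319079380880 ≈ -31.041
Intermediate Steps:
n = 79808 (n = 344*232 = 79808)
q(B) = (-89 + B)/(-5 + B) (q(B) = (B - 89)/(-5 + B) = (-89 + B)/(-5 + B))
q(1660) + (-2508316/n - 1046441/R) = (-89 + 1660)/(-5 + 1660) + (-2508316/79808 - 1046441/1865365) = 1571/1655 + (-2508316*1/79808 - 1046441*1/1865365) = (1/1655)*1571 + (-627079/19952 - 1046441/1865365) = 1571/1655 - 1190609809667/37217762480 = -382398026028561/12319079380880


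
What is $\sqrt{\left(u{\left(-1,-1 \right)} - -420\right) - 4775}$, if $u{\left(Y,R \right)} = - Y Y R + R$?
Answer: $i \sqrt{4355} \approx 65.992 i$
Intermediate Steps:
$u{\left(Y,R \right)} = R - R Y^{2}$ ($u{\left(Y,R \right)} = - Y^{2} R + R = - R Y^{2} + R = R - R Y^{2}$)
$\sqrt{\left(u{\left(-1,-1 \right)} - -420\right) - 4775} = \sqrt{\left(- (1 - \left(-1\right)^{2}) - -420\right) - 4775} = \sqrt{\left(- (1 - 1) + 420\right) - 4775} = \sqrt{\left(\left(-1\right) 0 + 420\right) - 4775} = \sqrt{\left(0 + 420\right) - 4775} = \sqrt{420 - 4775} = \sqrt{-4355} = i \sqrt{4355}$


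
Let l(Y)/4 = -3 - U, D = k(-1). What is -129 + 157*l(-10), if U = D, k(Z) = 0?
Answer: -2013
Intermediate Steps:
D = 0
U = 0
l(Y) = -12 (l(Y) = 4*(-3 - 1*0) = 4*(-3 + 0) = 4*(-3) = -12)
-129 + 157*l(-10) = -129 + 157*(-12) = -129 - 1884 = -2013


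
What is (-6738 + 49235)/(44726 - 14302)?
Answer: 42497/30424 ≈ 1.3968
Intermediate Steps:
(-6738 + 49235)/(44726 - 14302) = 42497/30424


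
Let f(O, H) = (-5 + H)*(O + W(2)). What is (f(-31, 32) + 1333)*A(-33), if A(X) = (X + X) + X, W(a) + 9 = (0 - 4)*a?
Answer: -3663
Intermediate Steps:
W(a) = -9 - 4*a (W(a) = -9 + (0 - 4)*a = -9 - 4*a)
A(X) = 3*X (A(X) = 2*X + X = 3*X)
f(O, H) = (-17 + O)*(-5 + H) (f(O, H) = (-5 + H)*(O + (-9 - 4*2)) = (-5 + H)*(O + (-9 - 8)) = (-5 + H)*(O - 17) = (-5 + H)*(-17 + O) = (-17 + O)*(-5 + H))
(f(-31, 32) + 1333)*A(-33) = ((85 - 17*32 - 5*(-31) + 32*(-31)) + 1333)*(3*(-33)) = ((85 - 544 + 155 - 992) + 1333)*(-99) = (-1296 + 1333)*(-99) = 37*(-99) = -3663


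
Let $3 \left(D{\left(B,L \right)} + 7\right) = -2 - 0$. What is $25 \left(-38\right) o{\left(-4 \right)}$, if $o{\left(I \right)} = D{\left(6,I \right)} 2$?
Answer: $\frac{43700}{3} \approx 14567.0$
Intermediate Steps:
$D{\left(B,L \right)} = - \frac{23}{3}$ ($D{\left(B,L \right)} = -7 + \frac{-2 - 0}{3} = -7 + \frac{-2 + 0}{3} = -7 + \frac{1}{3} \left(-2\right) = -7 - \frac{2}{3} = - \frac{23}{3}$)
$o{\left(I \right)} = - \frac{46}{3}$ ($o{\left(I \right)} = \left(- \frac{23}{3}\right) 2 = - \frac{46}{3}$)
$25 \left(-38\right) o{\left(-4 \right)} = 25 \left(-38\right) \left(- \frac{46}{3}\right) = \left(-950\right) \left(- \frac{46}{3}\right) = \frac{43700}{3}$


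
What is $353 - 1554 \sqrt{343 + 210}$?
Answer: $353 - 1554 \sqrt{553} \approx -36191.0$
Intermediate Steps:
$353 - 1554 \sqrt{343 + 210} = 353 - 1554 \sqrt{553}$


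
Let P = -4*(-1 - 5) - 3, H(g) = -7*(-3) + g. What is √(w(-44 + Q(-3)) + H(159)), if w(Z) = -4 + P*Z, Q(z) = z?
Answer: I*√811 ≈ 28.478*I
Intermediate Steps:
H(g) = 21 + g
P = 21 (P = -4*(-6) - 3 = 24 - 3 = 21)
w(Z) = -4 + 21*Z
√(w(-44 + Q(-3)) + H(159)) = √((-4 + 21*(-44 - 3)) + (21 + 159)) = √((-4 + 21*(-47)) + 180) = √((-4 - 987) + 180) = √(-991 + 180) = √(-811) = I*√811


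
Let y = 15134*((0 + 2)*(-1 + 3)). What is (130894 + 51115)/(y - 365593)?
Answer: -182009/305057 ≈ -0.59664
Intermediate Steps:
y = 60536 (y = 15134*(2*2) = 15134*4 = 60536)
(130894 + 51115)/(y - 365593) = (130894 + 51115)/(60536 - 365593) = 182009/(-305057) = 182009*(-1/305057) = -182009/305057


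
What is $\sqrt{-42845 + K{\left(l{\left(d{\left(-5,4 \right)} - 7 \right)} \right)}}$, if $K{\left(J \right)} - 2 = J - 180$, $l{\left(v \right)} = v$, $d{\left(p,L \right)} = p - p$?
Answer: $i \sqrt{43030} \approx 207.44 i$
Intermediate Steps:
$d{\left(p,L \right)} = 0$
$K{\left(J \right)} = -178 + J$ ($K{\left(J \right)} = 2 + \left(J - 180\right) = 2 + \left(-180 + J\right) = -178 + J$)
$\sqrt{-42845 + K{\left(l{\left(d{\left(-5,4 \right)} - 7 \right)} \right)}} = \sqrt{-42845 + \left(-178 + \left(0 - 7\right)\right)} = \sqrt{-42845 - 185} = \sqrt{-43030} = i \sqrt{43030}$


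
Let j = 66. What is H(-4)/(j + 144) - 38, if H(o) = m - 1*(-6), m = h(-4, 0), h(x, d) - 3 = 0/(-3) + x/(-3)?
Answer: -23909/630 ≈ -37.951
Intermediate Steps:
h(x, d) = 3 - x/3 (h(x, d) = 3 + (0/(-3) + x/(-3)) = 3 + (0*(-1/3) + x*(-1/3)) = 3 + (0 - x/3) = 3 - x/3)
m = 13/3 (m = 3 - 1/3*(-4) = 3 + 4/3 = 13/3 ≈ 4.3333)
H(o) = 31/3 (H(o) = 13/3 - 1*(-6) = 13/3 + 6 = 31/3)
H(-4)/(j + 144) - 38 = 31/(3*(66 + 144)) - 38 = (31/3)/210 - 38 = (31/3)*(1/210) - 38 = 31/630 - 38 = -23909/630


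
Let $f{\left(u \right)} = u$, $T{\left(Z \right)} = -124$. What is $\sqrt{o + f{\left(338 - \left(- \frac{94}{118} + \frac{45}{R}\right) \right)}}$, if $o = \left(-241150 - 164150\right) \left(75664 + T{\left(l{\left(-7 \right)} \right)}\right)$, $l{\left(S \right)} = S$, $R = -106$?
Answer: $\frac{9 i \sqrt{14783739942209874}}{6254} \approx 1.7498 \cdot 10^{5} i$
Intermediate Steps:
$o = -30616362000$ ($o = \left(-241150 - 164150\right) \left(75664 - 124\right) = \left(-405300\right) 75540 = -30616362000$)
$\sqrt{o + f{\left(338 - \left(- \frac{94}{118} + \frac{45}{R}\right) \right)}} = \sqrt{-30616362000 - \left(-338 - \frac{47}{59} - \frac{45}{106}\right)} = \sqrt{-30616362000 + \left(338 - \left(- \frac{47}{59} - \frac{45}{106}\right)\right)} = \sqrt{-30616362000 + \left(338 - - \frac{7637}{6254}\right)} = \sqrt{-30616362000 + \left(338 + \frac{7637}{6254}\right)} = \sqrt{-30616362000 + \frac{2121489}{6254}} = \sqrt{- \frac{191474725826511}{6254}} = \frac{9 i \sqrt{14783739942209874}}{6254}$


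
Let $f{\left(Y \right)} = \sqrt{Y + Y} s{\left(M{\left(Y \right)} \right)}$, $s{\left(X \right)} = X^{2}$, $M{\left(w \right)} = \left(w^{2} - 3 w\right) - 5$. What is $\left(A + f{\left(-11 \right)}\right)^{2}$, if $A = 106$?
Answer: $-10843445586 + 4706612 i \sqrt{22} \approx -1.0843 \cdot 10^{10} + 2.2076 \cdot 10^{7} i$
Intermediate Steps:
$M{\left(w \right)} = -5 + w^{2} - 3 w$
$f{\left(Y \right)} = \sqrt{2} \sqrt{Y} \left(-5 + Y^{2} - 3 Y\right)^{2}$ ($f{\left(Y \right)} = \sqrt{Y + Y} \left(-5 + Y^{2} - 3 Y\right)^{2} = \sqrt{2 Y} \left(-5 + Y^{2} - 3 Y\right)^{2} = \sqrt{2} \sqrt{Y} \left(-5 + Y^{2} - 3 Y\right)^{2}$)
$\left(A + f{\left(-11 \right)}\right)^{2} = \left(106 + \sqrt{2} \sqrt{-11} \left(5 - \left(-11\right)^{2} + 3 \left(-11\right)\right)^{2}\right)^{2} = \left(106 + \sqrt{2} i \sqrt{11} \left(5 - 121 - 33\right)^{2}\right)^{2} = \left(106 + \sqrt{2} i \sqrt{11} \left(-149\right)^{2}\right)^{2} = \left(106 + \sqrt{2} i \sqrt{11} \cdot 22201\right)^{2} = \left(106 + 22201 i \sqrt{22}\right)^{2}$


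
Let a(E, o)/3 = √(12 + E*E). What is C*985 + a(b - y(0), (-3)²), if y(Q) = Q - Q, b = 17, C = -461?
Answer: -454085 + 3*√301 ≈ -4.5403e+5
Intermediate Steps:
y(Q) = 0
a(E, o) = 3*√(12 + E²) (a(E, o) = 3*√(12 + E*E) = 3*√(12 + E²))
C*985 + a(b - y(0), (-3)²) = -461*985 + 3*√(12 + (17 - 1*0)²) = -454085 + 3*√(12 + (17 + 0)²) = -454085 + 3*√(12 + 17²) = -454085 + 3*√(12 + 289) = -454085 + 3*√301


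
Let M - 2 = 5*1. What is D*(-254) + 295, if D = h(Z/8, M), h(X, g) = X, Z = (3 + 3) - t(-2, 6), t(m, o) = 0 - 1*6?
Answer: -86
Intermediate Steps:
t(m, o) = -6 (t(m, o) = 0 - 6 = -6)
Z = 12 (Z = (3 + 3) - 1*(-6) = 6 + 6 = 12)
M = 7 (M = 2 + 5*1 = 2 + 5 = 7)
D = 3/2 (D = 12/8 = 12*(⅛) = 3/2 ≈ 1.5000)
D*(-254) + 295 = (3/2)*(-254) + 295 = -381 + 295 = -86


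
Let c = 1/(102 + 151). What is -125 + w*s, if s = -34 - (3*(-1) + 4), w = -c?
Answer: -31590/253 ≈ -124.86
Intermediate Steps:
c = 1/253 ≈ 0.0039526
w = -1/253 (w = -1*1/253 = -1/253 ≈ -0.0039526)
s = -35 (s = -34 - (-3 + 4) = -34 - 1*1 = -34 - 1 = -35)
-125 + w*s = -125 - 1/253*(-35) = -125 + 35/253 = -31590/253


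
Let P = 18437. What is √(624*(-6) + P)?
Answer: √14693 ≈ 121.21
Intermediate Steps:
√(624*(-6) + P) = √(624*(-6) + 18437) = √(-3744 + 18437) = √14693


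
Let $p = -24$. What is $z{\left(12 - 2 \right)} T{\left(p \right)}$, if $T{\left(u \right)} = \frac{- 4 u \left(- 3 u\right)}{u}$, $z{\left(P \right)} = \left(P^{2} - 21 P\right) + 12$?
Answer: $28224$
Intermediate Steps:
$z{\left(P \right)} = 12 + P^{2} - 21 P$
$T{\left(u \right)} = 12 u$ ($T{\left(u \right)} = \frac{12 u^{2}}{u} = 12 u$)
$z{\left(12 - 2 \right)} T{\left(p \right)} = \left(12 + \left(12 - 2\right)^{2} - 21 \left(12 - 2\right)\right) 12 \left(-24\right) = \left(12 + 10^{2} - 210\right) \left(-288\right) = \left(12 + 100 - 210\right) \left(-288\right) = \left(-98\right) \left(-288\right) = 28224$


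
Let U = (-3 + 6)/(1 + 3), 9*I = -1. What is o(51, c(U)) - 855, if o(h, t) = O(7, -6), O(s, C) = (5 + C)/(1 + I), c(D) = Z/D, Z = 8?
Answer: -6849/8 ≈ -856.13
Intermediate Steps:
I = -⅑ (I = (⅑)*(-1) = -⅑ ≈ -0.11111)
U = ¾ (U = 3/4 = 3*(¼) = ¾ ≈ 0.75000)
c(D) = 8/D
O(s, C) = 45/8 + 9*C/8 (O(s, C) = (5 + C)/(1 - ⅑) = (5 + C)/(8/9) = (5 + C)*(9/8) = 45/8 + 9*C/8)
o(h, t) = -9/8 (o(h, t) = 45/8 + (9/8)*(-6) = 45/8 - 27/4 = -9/8)
o(51, c(U)) - 855 = -9/8 - 855 = -6849/8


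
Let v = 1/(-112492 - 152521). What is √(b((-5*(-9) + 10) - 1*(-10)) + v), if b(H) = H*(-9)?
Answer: I*√142164899702/15589 ≈ 24.187*I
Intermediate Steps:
b(H) = -9*H
v = -1/265013 (v = 1/(-265013) = -1/265013 ≈ -3.7734e-6)
√(b((-5*(-9) + 10) - 1*(-10)) + v) = √(-9*((-5*(-9) + 10) - 1*(-10)) - 1/265013) = √(-9*((45 + 10) + 10) - 1/265013) = √(-9*(55 + 10) - 1/265013) = √(-9*65 - 1/265013) = √(-585 - 1/265013) = √(-155032606/265013) = I*√142164899702/15589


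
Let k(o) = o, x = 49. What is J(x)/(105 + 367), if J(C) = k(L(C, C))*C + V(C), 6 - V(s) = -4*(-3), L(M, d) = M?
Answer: 2395/472 ≈ 5.0742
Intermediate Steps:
V(s) = -6 (V(s) = 6 - (-4)*(-3) = 6 - 1*12 = 6 - 12 = -6)
J(C) = -6 + C**2 (J(C) = C*C - 6 = C**2 - 6 = -6 + C**2)
J(x)/(105 + 367) = (-6 + 49**2)/(105 + 367) = (-6 + 2401)/472 = (1/472)*2395 = 2395/472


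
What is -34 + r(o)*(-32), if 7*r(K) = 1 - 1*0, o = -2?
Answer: -270/7 ≈ -38.571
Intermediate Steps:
r(K) = ⅐ (r(K) = (1 - 1*0)/7 = (1 + 0)/7 = (⅐)*1 = ⅐)
-34 + r(o)*(-32) = -34 + (⅐)*(-32) = -34 - 32/7 = -270/7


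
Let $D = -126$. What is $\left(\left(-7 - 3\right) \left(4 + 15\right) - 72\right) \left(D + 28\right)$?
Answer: $25676$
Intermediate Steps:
$\left(\left(-7 - 3\right) \left(4 + 15\right) - 72\right) \left(D + 28\right) = \left(\left(-7 - 3\right) \left(4 + 15\right) - 72\right) \left(-126 + 28\right) = \left(\left(-10\right) 19 - 72\right) \left(-98\right) = \left(-190 - 72\right) \left(-98\right) = \left(-262\right) \left(-98\right) = 25676$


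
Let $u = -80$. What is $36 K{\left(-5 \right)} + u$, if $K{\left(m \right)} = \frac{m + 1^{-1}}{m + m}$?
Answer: $- \frac{328}{5} \approx -65.6$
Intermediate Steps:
$K{\left(m \right)} = \frac{1 + m}{2 m}$ ($K{\left(m \right)} = \frac{m + 1}{2 m} = \left(1 + m\right) \frac{1}{2 m} = \frac{1 + m}{2 m}$)
$36 K{\left(-5 \right)} + u = 36 \frac{1 - 5}{2 \left(-5\right)} - 80 = 36 \cdot \frac{1}{2} \left(- \frac{1}{5}\right) \left(-4\right) - 80 = 36 \cdot \frac{2}{5} - 80 = \frac{72}{5} - 80 = - \frac{328}{5}$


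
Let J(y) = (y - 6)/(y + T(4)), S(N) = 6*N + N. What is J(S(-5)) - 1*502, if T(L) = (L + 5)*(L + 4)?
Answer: -18615/37 ≈ -503.11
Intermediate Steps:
S(N) = 7*N
T(L) = (4 + L)*(5 + L) (T(L) = (5 + L)*(4 + L) = (4 + L)*(5 + L))
J(y) = (-6 + y)/(72 + y) (J(y) = (y - 6)/(y + (20 + 4² + 9*4)) = (-6 + y)/(y + (20 + 16 + 36)) = (-6 + y)/(y + 72) = (-6 + y)/(72 + y))
J(S(-5)) - 1*502 = (-6 + 7*(-5))/(72 + 7*(-5)) - 1*502 = (-6 - 35)/(72 - 35) - 502 = -41/37 - 502 = -18615/37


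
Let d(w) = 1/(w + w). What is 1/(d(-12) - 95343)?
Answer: -24/2288233 ≈ -1.0488e-5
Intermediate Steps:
d(w) = 1/(2*w)
1/(d(-12) - 95343) = 1/((½)/(-12) - 95343) = 1/((½)*(-1/12) - 95343) = 1/(-1/24 - 95343) = 1/(-2288233/24) = -24/2288233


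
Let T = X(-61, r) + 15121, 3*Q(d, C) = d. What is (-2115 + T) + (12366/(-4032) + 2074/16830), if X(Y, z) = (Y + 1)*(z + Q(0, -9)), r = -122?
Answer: 2253420479/110880 ≈ 20323.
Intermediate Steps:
Q(d, C) = d/3
X(Y, z) = z*(1 + Y) (X(Y, z) = (Y + 1)*(z + (1/3)*0) = (1 + Y)*(z + 0) = (1 + Y)*z = z*(1 + Y))
T = 22441 (T = -122*(1 - 61) + 15121 = -122*(-60) + 15121 = 7320 + 15121 = 22441)
(-2115 + T) + (12366/(-4032) + 2074/16830) = (-2115 + 22441) + (12366/(-4032) + 2074/16830) = 20326 + (12366*(-1/4032) + 2074*(1/16830)) = 20326 + (-687/224 + 61/495) = 20326 - 326401/110880 = 2253420479/110880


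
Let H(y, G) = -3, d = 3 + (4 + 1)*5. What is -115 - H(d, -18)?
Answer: -112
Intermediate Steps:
d = 28 (d = 3 + 5*5 = 3 + 25 = 28)
-115 - H(d, -18) = -115 - 1*(-3) = -115 + 3 = -112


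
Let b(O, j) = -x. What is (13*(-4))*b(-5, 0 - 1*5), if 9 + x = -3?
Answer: -624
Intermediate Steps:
x = -12 (x = -9 - 3 = -12)
b(O, j) = 12 (b(O, j) = -1*(-12) = 12)
(13*(-4))*b(-5, 0 - 1*5) = (13*(-4))*12 = -52*12 = -624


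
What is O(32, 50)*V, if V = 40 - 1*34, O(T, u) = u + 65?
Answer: 690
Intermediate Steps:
O(T, u) = 65 + u
V = 6 (V = 40 - 34 = 6)
O(32, 50)*V = (65 + 50)*6 = 115*6 = 690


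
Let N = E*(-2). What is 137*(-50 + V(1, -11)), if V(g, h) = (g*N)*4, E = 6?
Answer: -13426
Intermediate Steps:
N = -12 (N = 6*(-2) = -12)
V(g, h) = -48*g (V(g, h) = (g*(-12))*4 = -12*g*4 = -48*g)
137*(-50 + V(1, -11)) = 137*(-50 - 48*1) = 137*(-50 - 48) = 137*(-98) = -13426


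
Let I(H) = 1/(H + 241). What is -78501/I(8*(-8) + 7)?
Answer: -14444184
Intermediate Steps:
I(H) = 1/(241 + H)
-78501/I(8*(-8) + 7) = -(19468248 - 5024064) = -78501/(1/(241 + (-64 + 7))) = -78501/(1/(241 - 57)) = -78501/(1/184) = -78501/1/184 = -78501*184 = -14444184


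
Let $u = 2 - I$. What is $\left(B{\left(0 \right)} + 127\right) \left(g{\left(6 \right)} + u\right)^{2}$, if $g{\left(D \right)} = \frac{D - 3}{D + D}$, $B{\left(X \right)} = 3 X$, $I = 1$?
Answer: $\frac{3175}{16} \approx 198.44$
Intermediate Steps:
$u = 1$ ($u = 2 - 1 = 1$)
$g{\left(D \right)} = \frac{-3 + D}{2 D}$
$\left(B{\left(0 \right)} + 127\right) \left(g{\left(6 \right)} + u\right)^{2} = \left(3 \cdot 0 + 127\right) \left(\frac{-3 + 6}{2 \cdot 6} + 1\right)^{2} = \left(0 + 127\right) \left(\frac{1}{2} \cdot \frac{1}{6} \cdot 3 + 1\right)^{2} = 127 \left(\frac{1}{4} + 1\right)^{2} = 127 \left(\frac{5}{4}\right)^{2} = 127 \cdot \frac{25}{16} = \frac{3175}{16}$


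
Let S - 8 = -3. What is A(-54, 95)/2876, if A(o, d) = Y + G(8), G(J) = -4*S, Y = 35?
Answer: 15/2876 ≈ 0.0052156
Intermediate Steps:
S = 5 (S = 8 - 3 = 5)
G(J) = -20 (G(J) = -4*5 = -20)
A(o, d) = 15 (A(o, d) = 35 - 20 = 15)
A(-54, 95)/2876 = 15/2876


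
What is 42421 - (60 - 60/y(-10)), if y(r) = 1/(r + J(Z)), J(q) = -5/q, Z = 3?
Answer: 41661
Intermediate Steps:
y(r) = 1/(-5/3 + r) (y(r) = 1/(r - 5/3) = 1/(-5/3 + r))
42421 - (60 - 60/y(-10)) = 42421 - (60 - 60/(3/(-5 + 3*(-10)))) = 42421 - (60 - 60/(3/(-5 - 30))) = 42421 - (60 - 60/(3/(-35))) = 42421 - (60 - 60/(3*(-1/35))) = 42421 - (60 - 60/(-3/35)) = 42421 - (60 - 60*(-35/3)) = 42421 - (60 + 700) = 42421 - 1*760 = 42421 - 760 = 41661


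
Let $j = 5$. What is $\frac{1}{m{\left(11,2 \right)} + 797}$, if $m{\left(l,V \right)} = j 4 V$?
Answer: $\frac{1}{837} \approx 0.0011947$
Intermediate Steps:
$m{\left(l,V \right)} = 20 V$ ($m{\left(l,V \right)} = 5 \cdot 4 V = 20 V$)
$\frac{1}{m{\left(11,2 \right)} + 797} = \frac{1}{20 \cdot 2 + 797} = \frac{1}{40 + 797} = \frac{1}{837}$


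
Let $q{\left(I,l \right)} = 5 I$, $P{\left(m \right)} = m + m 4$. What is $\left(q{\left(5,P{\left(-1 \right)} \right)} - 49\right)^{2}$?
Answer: $576$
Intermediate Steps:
$P{\left(m \right)} = 5 m$ ($P{\left(m \right)} = m + 4 m = 5 m$)
$\left(q{\left(5,P{\left(-1 \right)} \right)} - 49\right)^{2} = \left(5 \cdot 5 - 49\right)^{2} = \left(25 - 49\right)^{2} = \left(-24\right)^{2} = 576$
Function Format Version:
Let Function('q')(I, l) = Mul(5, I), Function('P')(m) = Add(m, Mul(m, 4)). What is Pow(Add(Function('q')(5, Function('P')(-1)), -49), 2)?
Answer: 576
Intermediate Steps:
Function('P')(m) = Mul(5, m) (Function('P')(m) = Add(m, Mul(4, m)) = Mul(5, m))
Pow(Add(Function('q')(5, Function('P')(-1)), -49), 2) = Pow(Add(Mul(5, 5), -49), 2) = Pow(Add(25, -49), 2) = Pow(-24, 2) = 576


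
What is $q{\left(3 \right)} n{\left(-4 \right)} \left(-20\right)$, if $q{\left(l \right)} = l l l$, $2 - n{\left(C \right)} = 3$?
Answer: $540$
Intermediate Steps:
$n{\left(C \right)} = -1$ ($n{\left(C \right)} = 2 - 3 = -1$)
$q{\left(l \right)} = l^{3}$ ($q{\left(l \right)} = l^{2} l = l^{3}$)
$q{\left(3 \right)} n{\left(-4 \right)} \left(-20\right) = 3^{3} \left(-1\right) \left(-20\right) = 27 \left(-1\right) \left(-20\right) = \left(-27\right) \left(-20\right) = 540$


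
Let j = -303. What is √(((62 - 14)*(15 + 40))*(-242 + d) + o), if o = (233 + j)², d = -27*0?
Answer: 2*I*√158495 ≈ 796.23*I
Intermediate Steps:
d = 0
o = 4900 (o = (233 - 303)² = (-70)² = 4900)
√(((62 - 14)*(15 + 40))*(-242 + d) + o) = √(((62 - 14)*(15 + 40))*(-242 + 0) + 4900) = √((48*55)*(-242) + 4900) = √(2640*(-242) + 4900) = √(-638880 + 4900) = √(-633980) = 2*I*√158495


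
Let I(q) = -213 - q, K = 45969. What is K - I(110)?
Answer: 46292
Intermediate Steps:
K - I(110) = 45969 - (-213 - 1*110) = 45969 - (-213 - 110) = 45969 - 1*(-323) = 45969 + 323 = 46292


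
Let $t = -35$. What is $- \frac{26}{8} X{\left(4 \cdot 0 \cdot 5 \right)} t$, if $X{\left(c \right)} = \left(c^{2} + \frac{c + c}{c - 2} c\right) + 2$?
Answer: $\frac{455}{2} \approx 227.5$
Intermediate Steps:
$X{\left(c \right)} = 2 + c^{2} + \frac{2 c^{2}}{-2 + c}$ ($X{\left(c \right)} = \left(c^{2} + \frac{2 c}{-2 + c} c\right) + 2 = \left(c^{2} + \frac{2 c^{2}}{-2 + c}\right) + 2 = 2 + c^{2} + \frac{2 c^{2}}{-2 + c}$)
$- \frac{26}{8} X{\left(4 \cdot 0 \cdot 5 \right)} t = - \frac{26}{8} \frac{-4 + \left(4 \cdot 0 \cdot 5\right)^{3} + 2 \cdot 4 \cdot 0 \cdot 5}{-2 + 4 \cdot 0 \cdot 5} \left(-35\right) = \left(-26\right) \frac{1}{8} \frac{-4 + \left(0 \cdot 5\right)^{3} + 2 \cdot 0 \cdot 5}{-2 + 0 \cdot 5} \left(-35\right) = - \frac{13 \frac{-4 + 0^{3} + 2 \cdot 0}{-2 + 0}}{4} \left(-35\right) = - \frac{13 \frac{-4 + 0 + 0}{-2}}{4} \left(-35\right) = - \frac{13 \left(\left(- \frac{1}{2}\right) \left(-4\right)\right)}{4} \left(-35\right) = \left(- \frac{13}{4}\right) 2 \left(-35\right) = \left(- \frac{13}{2}\right) \left(-35\right) = \frac{455}{2}$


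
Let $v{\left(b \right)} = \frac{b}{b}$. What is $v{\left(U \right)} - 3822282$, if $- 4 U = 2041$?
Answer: $-3822281$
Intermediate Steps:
$U = - \frac{2041}{4}$ ($U = \left(- \frac{1}{4}\right) 2041 = - \frac{2041}{4} \approx -510.25$)
$v{\left(b \right)} = 1$
$v{\left(U \right)} - 3822282 = 1 - 3822282 = -3822281$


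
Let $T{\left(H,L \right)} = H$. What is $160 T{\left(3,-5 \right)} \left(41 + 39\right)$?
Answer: $38400$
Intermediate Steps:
$160 T{\left(3,-5 \right)} \left(41 + 39\right) = 160 \cdot 3 \left(41 + 39\right) = 480 \cdot 80 = 38400$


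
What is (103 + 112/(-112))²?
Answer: 10404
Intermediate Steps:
(103 + 112/(-112))² = (103 + 112*(-1/112))² = (103 - 1)² = 102² = 10404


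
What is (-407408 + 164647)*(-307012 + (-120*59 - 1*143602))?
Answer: 111110253134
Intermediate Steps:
(-407408 + 164647)*(-307012 + (-120*59 - 1*143602)) = -242761*(-307012 + (-7080 - 143602)) = -242761*(-307012 - 150682) = -242761*(-457694) = 111110253134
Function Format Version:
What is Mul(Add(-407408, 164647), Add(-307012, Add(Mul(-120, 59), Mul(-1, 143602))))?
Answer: 111110253134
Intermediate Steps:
Mul(Add(-407408, 164647), Add(-307012, Add(Mul(-120, 59), Mul(-1, 143602)))) = Mul(-242761, Add(-307012, Add(-7080, -143602))) = Mul(-242761, Add(-307012, -150682)) = Mul(-242761, -457694) = 111110253134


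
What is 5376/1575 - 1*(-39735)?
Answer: 2980381/75 ≈ 39738.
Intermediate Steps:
5376/1575 - 1*(-39735) = 5376*(1/1575) + 39735 = 256/75 + 39735 = 2980381/75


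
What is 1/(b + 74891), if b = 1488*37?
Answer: 1/129947 ≈ 7.6954e-6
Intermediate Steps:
b = 55056
1/(b + 74891) = 1/(55056 + 74891) = 1/129947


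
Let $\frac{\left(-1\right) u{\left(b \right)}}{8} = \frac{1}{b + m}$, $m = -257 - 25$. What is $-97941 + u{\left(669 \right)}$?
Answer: $- \frac{37903175}{387} \approx -97941.0$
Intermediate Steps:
$m = -282$
$u{\left(b \right)} = - \frac{8}{-282 + b}$ ($u{\left(b \right)} = - \frac{8}{b - 282} = - \frac{8}{-282 + b}$)
$-97941 + u{\left(669 \right)} = -97941 - \frac{8}{-282 + 669} = -97941 - \frac{8}{387} = - \frac{37903175}{387}$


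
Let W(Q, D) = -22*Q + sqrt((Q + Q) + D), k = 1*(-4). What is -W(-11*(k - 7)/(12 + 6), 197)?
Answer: 1331/9 - sqrt(1894)/3 ≈ 133.38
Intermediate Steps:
k = -4
W(Q, D) = sqrt(D + 2*Q) - 22*Q (W(Q, D) = -22*Q + sqrt(2*Q + D) = -22*Q + sqrt(D + 2*Q) = sqrt(D + 2*Q) - 22*Q)
-W(-11*(k - 7)/(12 + 6), 197) = -(sqrt(197 + 2*(-11*(-4 - 7)/(12 + 6))) - (-242)*(-4 - 7)/(12 + 6)) = -(sqrt(197 + 2*(-(-121)/18)) - (-242)*(-11/18)) = -(sqrt(197 + 2*(-(-121)/18)) - (-242)*(-11*1/18)) = -(sqrt(197 + 2*(-11*(-11/18))) - (-242)*(-11)/18) = -(sqrt(197 + 2*(121/18)) - 22*121/18) = -(sqrt(197 + 121/9) - 1331/9) = -(sqrt(1894/9) - 1331/9) = -(sqrt(1894)/3 - 1331/9) = -(-1331/9 + sqrt(1894)/3) = 1331/9 - sqrt(1894)/3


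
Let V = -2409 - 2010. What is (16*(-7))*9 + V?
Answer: -5427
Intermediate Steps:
V = -4419
(16*(-7))*9 + V = (16*(-7))*9 - 4419 = -112*9 - 4419 = -1008 - 4419 = -5427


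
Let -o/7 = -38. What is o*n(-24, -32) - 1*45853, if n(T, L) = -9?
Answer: -48247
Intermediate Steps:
o = 266 (o = -7*(-38) = 266)
o*n(-24, -32) - 1*45853 = 266*(-9) - 1*45853 = -2394 - 45853 = -48247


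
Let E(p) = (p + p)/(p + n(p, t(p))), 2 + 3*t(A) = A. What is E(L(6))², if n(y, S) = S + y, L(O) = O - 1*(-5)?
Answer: 484/625 ≈ 0.77440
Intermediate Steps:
t(A) = -⅔ + A/3
L(O) = 5 + O (L(O) = O + 5 = 5 + O)
E(p) = 2*p/(-⅔ + 7*p/3) (E(p) = (p + p)/(p + ((-⅔ + p/3) + p)) = (2*p)/(p + (-⅔ + 4*p/3)) = (2*p)/(-⅔ + 7*p/3) = 2*p/(-⅔ + 7*p/3))
E(L(6))² = (6*(5 + 6)/(-2 + 7*(5 + 6)))² = (6*11/(-2 + 7*11))² = (6*11/(-2 + 77))² = (6*11/75)² = (6*11*(1/75))² = (22/25)² = 484/625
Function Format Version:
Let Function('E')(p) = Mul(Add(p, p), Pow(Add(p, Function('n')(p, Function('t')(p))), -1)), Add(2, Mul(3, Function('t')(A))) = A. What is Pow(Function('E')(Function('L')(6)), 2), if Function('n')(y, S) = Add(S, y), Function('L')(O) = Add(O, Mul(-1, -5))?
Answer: Rational(484, 625) ≈ 0.77440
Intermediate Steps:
Function('t')(A) = Add(Rational(-2, 3), Mul(Rational(1, 3), A))
Function('L')(O) = Add(5, O) (Function('L')(O) = Add(O, 5) = Add(5, O))
Function('E')(p) = Mul(2, p, Pow(Add(Rational(-2, 3), Mul(Rational(7, 3), p)), -1)) (Function('E')(p) = Mul(Add(p, p), Pow(Add(p, Add(Add(Rational(-2, 3), Mul(Rational(1, 3), p)), p)), -1)) = Mul(Mul(2, p), Pow(Add(p, Add(Rational(-2, 3), Mul(Rational(4, 3), p))), -1)) = Mul(Mul(2, p), Pow(Add(Rational(-2, 3), Mul(Rational(7, 3), p)), -1)) = Mul(2, p, Pow(Add(Rational(-2, 3), Mul(Rational(7, 3), p)), -1)))
Pow(Function('E')(Function('L')(6)), 2) = Pow(Mul(6, Add(5, 6), Pow(Add(-2, Mul(7, Add(5, 6))), -1)), 2) = Pow(Mul(6, 11, Pow(Add(-2, Mul(7, 11)), -1)), 2) = Pow(Mul(6, 11, Pow(Add(-2, 77), -1)), 2) = Pow(Mul(6, 11, Pow(75, -1)), 2) = Pow(Mul(6, 11, Rational(1, 75)), 2) = Pow(Rational(22, 25), 2) = Rational(484, 625)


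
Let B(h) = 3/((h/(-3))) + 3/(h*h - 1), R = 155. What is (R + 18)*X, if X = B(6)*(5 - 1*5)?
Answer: 0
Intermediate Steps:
B(h) = -9/h + 3/(-1 + h²) (B(h) = 3/((h*(-⅓))) + 3/(h² - 1) = 3/((-h/3)) + 3/(-1 + h²) = 3*(-3/h) + 3/(-1 + h²) = -9/h + 3/(-1 + h²))
X = 0 (X = ((9 - 9*6² + 3*6)/(6³ - 1*6))*(5 - 1*5) = ((9 - 9*36 + 18)/(216 - 6))*(5 - 5) = ((9 - 324 + 18)/210)*0 = ((1/210)*(-297))*0 = -99/70*0 = 0)
(R + 18)*X = (155 + 18)*0 = 173*0 = 0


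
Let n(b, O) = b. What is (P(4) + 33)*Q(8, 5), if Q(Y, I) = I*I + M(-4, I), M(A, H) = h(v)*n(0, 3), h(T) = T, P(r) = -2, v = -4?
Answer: 775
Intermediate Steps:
M(A, H) = 0 (M(A, H) = -4*0 = 0)
Q(Y, I) = I² (Q(Y, I) = I*I + 0 = I² + 0 = I²)
(P(4) + 33)*Q(8, 5) = (-2 + 33)*5² = 31*25 = 775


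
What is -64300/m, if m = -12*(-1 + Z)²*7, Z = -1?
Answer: 16075/84 ≈ 191.37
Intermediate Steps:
m = -336 (m = -12*(-1 - 1)²*7 = -12*(-2)²*7 = -12*4*7 = -48*7 = -336)
-64300/m = -64300/(-336) = -64300*(-1/336) = 16075/84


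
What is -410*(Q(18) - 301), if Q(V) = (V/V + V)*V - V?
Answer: -9430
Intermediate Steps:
Q(V) = -V + V*(1 + V) (Q(V) = (1 + V)*V - V = V*(1 + V) - V = -V + V*(1 + V))
-410*(Q(18) - 301) = -410*(18² - 301) = -410*(324 - 301) = -410*23 = -9430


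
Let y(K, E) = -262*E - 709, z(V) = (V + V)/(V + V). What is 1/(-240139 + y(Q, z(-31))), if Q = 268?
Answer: -1/241110 ≈ -4.1475e-6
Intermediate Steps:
z(V) = 1 (z(V) = (2*V)/((2*V)) = (2*V)*(1/(2*V)) = 1)
y(K, E) = -709 - 262*E
1/(-240139 + y(Q, z(-31))) = 1/(-240139 + (-709 - 262*1)) = 1/(-240139 + (-709 - 262)) = 1/(-240139 - 971) = 1/(-241110) = -1/241110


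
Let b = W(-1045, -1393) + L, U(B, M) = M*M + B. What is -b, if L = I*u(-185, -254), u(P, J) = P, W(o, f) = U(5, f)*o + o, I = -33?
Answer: 2027769370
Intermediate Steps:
U(B, M) = B + M² (U(B, M) = M² + B = B + M²)
W(o, f) = o + o*(5 + f²) (W(o, f) = (5 + f²)*o + o = o*(5 + f²) + o = o + o*(5 + f²))
L = 6105 (L = -33*(-185) = 6105)
b = -2027769370 (b = -1045*(6 + (-1393)²) + 6105 = -1045*(6 + 1940449) + 6105 = -1045*1940455 + 6105 = -2027775475 + 6105 = -2027769370)
-b = -1*(-2027769370) = 2027769370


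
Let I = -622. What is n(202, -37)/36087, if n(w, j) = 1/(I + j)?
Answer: -1/23781333 ≈ -4.2050e-8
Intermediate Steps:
n(w, j) = 1/(-622 + j)
n(202, -37)/36087 = 1/(-622 - 37*36087) = (1/36087)/(-659) = -1/659*1/36087 = -1/23781333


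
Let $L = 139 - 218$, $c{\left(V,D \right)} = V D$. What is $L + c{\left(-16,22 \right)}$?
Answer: $-431$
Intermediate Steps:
$c{\left(V,D \right)} = D V$
$L = -79$
$L + c{\left(-16,22 \right)} = -79 + 22 \left(-16\right) = -79 - 352 = -431$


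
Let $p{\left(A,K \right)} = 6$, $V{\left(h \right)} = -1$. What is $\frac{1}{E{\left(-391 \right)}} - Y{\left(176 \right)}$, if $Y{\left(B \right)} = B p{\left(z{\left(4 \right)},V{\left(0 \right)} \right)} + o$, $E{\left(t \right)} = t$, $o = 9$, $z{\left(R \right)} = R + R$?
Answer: $- \frac{416416}{391} \approx -1065.0$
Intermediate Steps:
$z{\left(R \right)} = 2 R$
$Y{\left(B \right)} = 9 + 6 B$ ($Y{\left(B \right)} = B 6 + 9 = 6 B + 9 = 9 + 6 B$)
$\frac{1}{E{\left(-391 \right)}} - Y{\left(176 \right)} = \frac{1}{-391} - \left(9 + 6 \cdot 176\right) = - \frac{1}{391} - \left(9 + 1056\right) = - \frac{1}{391} - 1065 = - \frac{416416}{391}$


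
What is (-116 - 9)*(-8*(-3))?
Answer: -3000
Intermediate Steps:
(-116 - 9)*(-8*(-3)) = -125*24 = -3000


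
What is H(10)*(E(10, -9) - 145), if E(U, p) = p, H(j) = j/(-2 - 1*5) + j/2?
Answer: -550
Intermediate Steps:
H(j) = 5*j/14 (H(j) = j/(-2 - 5) + j*(½) = j/(-7) + j/2 = j*(-⅐) + j/2 = -j/7 + j/2 = 5*j/14)
H(10)*(E(10, -9) - 145) = ((5/14)*10)*(-9 - 145) = (25/7)*(-154) = -550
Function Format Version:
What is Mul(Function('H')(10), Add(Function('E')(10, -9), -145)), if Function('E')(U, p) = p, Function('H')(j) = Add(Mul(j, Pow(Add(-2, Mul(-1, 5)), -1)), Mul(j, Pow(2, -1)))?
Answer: -550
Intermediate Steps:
Function('H')(j) = Mul(Rational(5, 14), j) (Function('H')(j) = Add(Mul(j, Pow(Add(-2, -5), -1)), Mul(j, Rational(1, 2))) = Add(Mul(j, Pow(-7, -1)), Mul(Rational(1, 2), j)) = Add(Mul(j, Rational(-1, 7)), Mul(Rational(1, 2), j)) = Add(Mul(Rational(-1, 7), j), Mul(Rational(1, 2), j)) = Mul(Rational(5, 14), j))
Mul(Function('H')(10), Add(Function('E')(10, -9), -145)) = Mul(Mul(Rational(5, 14), 10), Add(-9, -145)) = Mul(Rational(25, 7), -154) = -550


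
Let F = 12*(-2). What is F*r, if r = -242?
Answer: 5808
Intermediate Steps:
F = -24
F*r = -24*(-242) = 5808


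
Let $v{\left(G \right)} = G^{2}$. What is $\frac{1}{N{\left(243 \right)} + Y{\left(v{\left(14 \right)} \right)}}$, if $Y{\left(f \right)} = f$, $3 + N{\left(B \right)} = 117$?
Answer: $\frac{1}{310} \approx 0.0032258$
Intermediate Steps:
$N{\left(B \right)} = 114$ ($N{\left(B \right)} = -3 + 117 = 114$)
$\frac{1}{N{\left(243 \right)} + Y{\left(v{\left(14 \right)} \right)}} = \frac{1}{114 + 14^{2}} = \frac{1}{114 + 196} = \frac{1}{310}$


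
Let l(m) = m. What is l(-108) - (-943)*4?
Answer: 3664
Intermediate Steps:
l(-108) - (-943)*4 = -108 - (-943)*4 = -108 - 1*(-3772) = -108 + 3772 = 3664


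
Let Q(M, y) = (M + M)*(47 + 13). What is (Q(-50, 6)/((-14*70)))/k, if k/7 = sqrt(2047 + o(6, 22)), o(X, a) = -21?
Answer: 150*sqrt(2026)/347459 ≈ 0.019432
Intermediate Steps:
Q(M, y) = 120*M (Q(M, y) = (2*M)*60 = 120*M)
k = 7*sqrt(2026) (k = 7*sqrt(2047 - 21) = 7*sqrt(2026) ≈ 315.08)
(Q(-50, 6)/((-14*70)))/k = ((120*(-50))/((-14*70)))/((7*sqrt(2026))) = (-6000/(-980))*(sqrt(2026)/14182) = (-6000*(-1/980))*(sqrt(2026)/14182) = 300*(sqrt(2026)/14182)/49 = 150*sqrt(2026)/347459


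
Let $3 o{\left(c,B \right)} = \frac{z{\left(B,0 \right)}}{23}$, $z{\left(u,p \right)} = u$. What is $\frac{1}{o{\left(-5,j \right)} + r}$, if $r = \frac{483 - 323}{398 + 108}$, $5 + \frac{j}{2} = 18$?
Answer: $\frac{759}{526} \approx 1.443$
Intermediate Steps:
$j = 26$ ($j = -10 + 2 \cdot 18 = -10 + 36 = 26$)
$o{\left(c,B \right)} = \frac{B}{69}$ ($o{\left(c,B \right)} = \frac{B \frac{1}{23}}{3} = \frac{\frac{1}{23} B}{3} = \frac{B}{69}$)
$r = \frac{80}{253}$ ($r = \frac{160}{506} = 160 \cdot \frac{1}{506} = \frac{80}{253} \approx 0.31621$)
$\frac{1}{o{\left(-5,j \right)} + r} = \frac{1}{\frac{1}{69} \cdot 26 + \frac{80}{253}} = \frac{1}{\frac{26}{69} + \frac{80}{253}} = \frac{1}{\frac{526}{759}} = \frac{759}{526}$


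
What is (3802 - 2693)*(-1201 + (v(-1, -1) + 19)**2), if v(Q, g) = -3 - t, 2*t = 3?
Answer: -4394967/4 ≈ -1.0987e+6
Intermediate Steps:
t = 3/2 (t = (1/2)*3 = 3/2 ≈ 1.5000)
v(Q, g) = -9/2 (v(Q, g) = -3 - 1*3/2 = -3 - 3/2 = -9/2)
(3802 - 2693)*(-1201 + (v(-1, -1) + 19)**2) = (3802 - 2693)*(-1201 + (-9/2 + 19)**2) = 1109*(-1201 + (29/2)**2) = 1109*(-1201 + 841/4) = 1109*(-3963/4) = -4394967/4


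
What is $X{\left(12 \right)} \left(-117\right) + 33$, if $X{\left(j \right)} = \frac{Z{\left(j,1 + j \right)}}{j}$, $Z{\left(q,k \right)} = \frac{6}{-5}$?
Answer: $\frac{447}{10} \approx 44.7$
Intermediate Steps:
$Z{\left(q,k \right)} = - \frac{6}{5}$ ($Z{\left(q,k \right)} = 6 \left(- \frac{1}{5}\right) = - \frac{6}{5}$)
$X{\left(j \right)} = - \frac{6}{5 j}$
$X{\left(12 \right)} \left(-117\right) + 33 = - \frac{6}{5 \cdot 12} \left(-117\right) + 33 = \left(- \frac{6}{5}\right) \frac{1}{12} \left(-117\right) + 33 = \left(- \frac{1}{10}\right) \left(-117\right) + 33 = \frac{117}{10} + 33 = \frac{447}{10}$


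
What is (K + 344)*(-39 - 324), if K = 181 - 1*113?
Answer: -149556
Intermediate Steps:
K = 68 (K = 181 - 113 = 68)
(K + 344)*(-39 - 324) = (68 + 344)*(-39 - 324) = 412*(-363) = -149556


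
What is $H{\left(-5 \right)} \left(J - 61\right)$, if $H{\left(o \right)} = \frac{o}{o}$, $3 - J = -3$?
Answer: $-55$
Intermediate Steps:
$J = 6$ ($J = 3 - -3 = 3 + 3 = 6$)
$H{\left(o \right)} = 1$
$H{\left(-5 \right)} \left(J - 61\right) = 1 \left(6 - 61\right) = 1 \left(-55\right) = -55$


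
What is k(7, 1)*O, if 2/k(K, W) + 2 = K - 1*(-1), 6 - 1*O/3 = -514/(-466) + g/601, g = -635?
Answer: 833696/140033 ≈ 5.9536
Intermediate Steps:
O = 2501088/140033 (O = 18 - 3*(-514/(-466) - 635/601) = 18 - 3*(-514*(-1/466) - 635*1/601) = 18 - 3*(257/233 - 635/601) = 18 - 3*6502/140033 = 18 - 19506/140033 = 2501088/140033 ≈ 17.861)
k(K, W) = 2/(-1 + K) (k(K, W) = 2/(-2 + (K - 1*(-1))) = 2/(-2 + (K + 1)) = 2/(-2 + (1 + K)) = 2/(-1 + K))
k(7, 1)*O = (2/(-1 + 7))*(2501088/140033) = (2/6)*(2501088/140033) = (2*(⅙))*(2501088/140033) = (⅓)*(2501088/140033) = 833696/140033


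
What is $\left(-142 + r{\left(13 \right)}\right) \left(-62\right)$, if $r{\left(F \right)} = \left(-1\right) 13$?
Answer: $9610$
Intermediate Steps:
$r{\left(F \right)} = -13$
$\left(-142 + r{\left(13 \right)}\right) \left(-62\right) = \left(-142 - 13\right) \left(-62\right) = \left(-155\right) \left(-62\right) = 9610$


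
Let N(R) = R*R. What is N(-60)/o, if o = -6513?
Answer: -1200/2171 ≈ -0.55274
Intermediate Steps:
N(R) = R**2
N(-60)/o = (-60)**2/(-6513) = 3600*(-1/6513) = -1200/2171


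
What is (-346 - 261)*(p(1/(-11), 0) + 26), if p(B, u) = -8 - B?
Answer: -120793/11 ≈ -10981.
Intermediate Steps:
(-346 - 261)*(p(1/(-11), 0) + 26) = (-346 - 261)*((-8 - 1/(-11)) + 26) = -607*((-8 - 1*(-1/11)) + 26) = -607*((-8 + 1/11) + 26) = -607*(-87/11 + 26) = -607*199/11 = -120793/11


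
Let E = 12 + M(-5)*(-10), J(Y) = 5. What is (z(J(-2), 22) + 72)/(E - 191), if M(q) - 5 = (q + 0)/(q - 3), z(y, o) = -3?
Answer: -276/941 ≈ -0.29330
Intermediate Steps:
M(q) = 5 + q/(-3 + q) (M(q) = 5 + (q + 0)/(q - 3) = 5 + q/(-3 + q))
E = -177/4 (E = 12 + (3*(-5 + 2*(-5))/(-3 - 5))*(-10) = 12 + (3*(-5 - 10)/(-8))*(-10) = 12 + (3*(-⅛)*(-15))*(-10) = 12 + (45/8)*(-10) = 12 - 225/4 = -177/4 ≈ -44.250)
(z(J(-2), 22) + 72)/(E - 191) = (-3 + 72)/(-177/4 - 191) = 69/(-941/4) = 69*(-4/941) = -276/941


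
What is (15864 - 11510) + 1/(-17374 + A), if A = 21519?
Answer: 18047331/4145 ≈ 4354.0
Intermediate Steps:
(15864 - 11510) + 1/(-17374 + A) = (15864 - 11510) + 1/(-17374 + 21519) = 4354 + 1/4145 = 18047331/4145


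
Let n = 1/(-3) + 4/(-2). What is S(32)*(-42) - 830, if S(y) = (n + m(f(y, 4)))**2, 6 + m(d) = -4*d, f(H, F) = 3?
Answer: -54584/3 ≈ -18195.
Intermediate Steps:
m(d) = -6 - 4*d
n = -7/3 (n = 1*(-1/3) + 4*(-1/2) = -1/3 - 2 = -7/3 ≈ -2.3333)
S(y) = 3721/9 (S(y) = (-7/3 + (-6 - 4*3))**2 = (-7/3 + (-6 - 12))**2 = (-7/3 - 18)**2 = (-61/3)**2 = 3721/9)
S(32)*(-42) - 830 = (3721/9)*(-42) - 830 = -52094/3 - 830 = -54584/3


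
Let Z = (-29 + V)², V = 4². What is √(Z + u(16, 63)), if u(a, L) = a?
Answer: √185 ≈ 13.601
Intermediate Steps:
V = 16
Z = 169 (Z = (-29 + 16)² = (-13)² = 169)
√(Z + u(16, 63)) = √(169 + 16) = √185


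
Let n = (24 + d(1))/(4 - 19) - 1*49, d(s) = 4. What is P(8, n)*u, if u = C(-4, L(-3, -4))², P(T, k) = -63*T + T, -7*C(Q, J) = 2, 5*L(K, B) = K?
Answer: -1984/49 ≈ -40.490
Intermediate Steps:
L(K, B) = K/5
n = -763/15 (n = (24 + 4)/(4 - 19) - 1*49 = 28/(-15) - 49 = 28*(-1/15) - 49 = -28/15 - 49 = -763/15 ≈ -50.867)
C(Q, J) = -2/7 (C(Q, J) = -⅐*2 = -2/7)
P(T, k) = -62*T
u = 4/49 (u = (-2/7)² = 4/49 ≈ 0.081633)
P(8, n)*u = -62*8*(4/49) = -496*4/49 = -1984/49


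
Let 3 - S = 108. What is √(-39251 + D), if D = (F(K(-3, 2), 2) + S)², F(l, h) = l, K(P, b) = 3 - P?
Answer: 5*I*√1178 ≈ 171.61*I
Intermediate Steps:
S = -105 (S = 3 - 1*108 = 3 - 108 = -105)
D = 9801 (D = ((3 - 1*(-3)) - 105)² = ((3 + 3) - 105)² = (6 - 105)² = (-99)² = 9801)
√(-39251 + D) = √(-39251 + 9801) = √(-29450) = 5*I*√1178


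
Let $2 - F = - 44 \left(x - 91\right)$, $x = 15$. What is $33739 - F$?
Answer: $37081$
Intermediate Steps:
$F = -3342$ ($F = 2 - - 44 \left(15 - 91\right) = 2 - \left(-44\right) \left(-76\right) = 2 - 3344 = -3342$)
$33739 - F = 33739 - -3342 = 33739 + 3342 = 37081$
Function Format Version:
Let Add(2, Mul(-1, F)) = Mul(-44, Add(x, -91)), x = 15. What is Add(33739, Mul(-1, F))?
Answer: 37081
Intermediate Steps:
F = -3342 (F = Add(2, Mul(-1, Mul(-44, Add(15, -91)))) = Add(2, Mul(-1, Mul(-44, -76))) = Add(2, Mul(-1, 3344)) = Add(2, -3344) = -3342)
Add(33739, Mul(-1, F)) = Add(33739, Mul(-1, -3342)) = Add(33739, 3342) = 37081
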